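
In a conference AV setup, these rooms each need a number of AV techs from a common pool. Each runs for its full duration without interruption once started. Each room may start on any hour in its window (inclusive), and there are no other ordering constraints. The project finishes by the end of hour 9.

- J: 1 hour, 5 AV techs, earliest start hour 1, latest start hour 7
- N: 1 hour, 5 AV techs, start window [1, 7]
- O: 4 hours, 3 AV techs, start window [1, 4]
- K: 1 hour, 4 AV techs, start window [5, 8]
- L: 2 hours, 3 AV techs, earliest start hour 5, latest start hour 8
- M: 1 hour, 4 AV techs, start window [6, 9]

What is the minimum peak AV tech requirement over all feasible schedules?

6

Early-start (J@1, N@1, O@1, K@5, L@5, M@6) gives peak 13: h1:13  h2:3  h3:3  h4:3  h5:7  h6:7  h7:0  h8:0  h9:0.
Shift N→2, O→3, K→7, M→8.
Schedule J@1, N@2, O@3, K@7, L@5, M@8: h1:5  h2:5  h3:3  h4:3  h5:6  h6:6  h7:4  h8:4  h9:0 — peak 6.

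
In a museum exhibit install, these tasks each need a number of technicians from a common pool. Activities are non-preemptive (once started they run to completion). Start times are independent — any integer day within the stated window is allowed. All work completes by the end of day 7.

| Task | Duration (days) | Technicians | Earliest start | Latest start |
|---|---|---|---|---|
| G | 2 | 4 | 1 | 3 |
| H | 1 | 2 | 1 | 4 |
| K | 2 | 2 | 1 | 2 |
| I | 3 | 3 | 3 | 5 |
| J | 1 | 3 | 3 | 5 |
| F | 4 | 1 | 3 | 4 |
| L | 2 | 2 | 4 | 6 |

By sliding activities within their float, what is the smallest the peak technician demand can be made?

6

Early-start (G@1, H@1, K@1, I@3, J@3, F@3, L@4) gives peak 8: d1:8  d2:6  d3:7  d4:6  d5:6  d6:1  d7:0.
Shift K→2, I→4.
Schedule G@1, H@1, K@2, I@4, J@3, F@3, L@4: d1:6  d2:6  d3:6  d4:6  d5:6  d6:4  d7:0 — peak 6.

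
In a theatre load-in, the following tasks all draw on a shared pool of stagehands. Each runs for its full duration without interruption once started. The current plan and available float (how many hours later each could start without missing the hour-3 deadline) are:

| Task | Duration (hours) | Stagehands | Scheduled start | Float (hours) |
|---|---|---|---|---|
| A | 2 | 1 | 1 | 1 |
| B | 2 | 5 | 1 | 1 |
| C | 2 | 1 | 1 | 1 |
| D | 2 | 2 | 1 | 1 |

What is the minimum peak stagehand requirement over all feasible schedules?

9

Schedule A@1, B@1, C@1, D@1: h1:9  h2:9  h3:0 — peak 9.
No arrangement of the 16 feasible schedules does better.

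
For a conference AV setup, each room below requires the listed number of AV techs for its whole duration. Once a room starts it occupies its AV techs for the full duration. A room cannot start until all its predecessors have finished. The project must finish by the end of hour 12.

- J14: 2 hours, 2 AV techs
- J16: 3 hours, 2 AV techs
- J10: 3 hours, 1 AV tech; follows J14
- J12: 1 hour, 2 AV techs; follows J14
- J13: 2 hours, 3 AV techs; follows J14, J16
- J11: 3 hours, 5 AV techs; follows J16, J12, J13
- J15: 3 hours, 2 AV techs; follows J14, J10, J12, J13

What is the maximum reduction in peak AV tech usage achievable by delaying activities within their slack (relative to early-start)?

2

Early-start peak: h1:4  h2:4  h3:5  h4:4  h5:4  h6:7  h7:7  h8:7  h9:0  h10:0  h11:0  h12:0 ⇒ 7.
Leveled (J14@1, J16@1, J10@3, J12@3, J13@4, J11@6, J15@9): h1:4  h2:4  h3:5  h4:4  h5:4  h6:5  h7:5  h8:5  h9:2  h10:2  h11:2  h12:0 ⇒ 5.
Reduction 7 − 5 = 2.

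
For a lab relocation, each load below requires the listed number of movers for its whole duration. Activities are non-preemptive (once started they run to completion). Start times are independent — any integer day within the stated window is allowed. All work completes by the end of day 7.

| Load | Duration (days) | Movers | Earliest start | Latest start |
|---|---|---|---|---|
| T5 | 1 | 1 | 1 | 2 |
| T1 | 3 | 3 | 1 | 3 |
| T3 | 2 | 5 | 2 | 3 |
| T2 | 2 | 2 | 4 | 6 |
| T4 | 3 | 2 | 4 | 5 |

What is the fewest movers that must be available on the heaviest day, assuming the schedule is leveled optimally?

Schedule T5@1, T1@1, T3@2, T2@4, T4@4: d1:4  d2:8  d3:8  d4:4  d5:4  d6:2  d7:0 — peak 8.

8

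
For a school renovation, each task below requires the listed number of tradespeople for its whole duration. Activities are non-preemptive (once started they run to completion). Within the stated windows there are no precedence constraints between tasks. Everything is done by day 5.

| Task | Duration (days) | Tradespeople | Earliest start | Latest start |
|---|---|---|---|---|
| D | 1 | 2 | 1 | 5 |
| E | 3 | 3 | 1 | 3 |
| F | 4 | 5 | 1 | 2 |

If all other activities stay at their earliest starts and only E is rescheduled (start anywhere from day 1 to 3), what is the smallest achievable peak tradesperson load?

8

E@1: d1:10  d2:8  d3:8  d4:5  d5:0 → peak 10
E@2: d1:7  d2:8  d3:8  d4:8  d5:0 → peak 8
E@3: d1:7  d2:5  d3:8  d4:8  d5:3 → peak 8
Best is E@2, peak 8.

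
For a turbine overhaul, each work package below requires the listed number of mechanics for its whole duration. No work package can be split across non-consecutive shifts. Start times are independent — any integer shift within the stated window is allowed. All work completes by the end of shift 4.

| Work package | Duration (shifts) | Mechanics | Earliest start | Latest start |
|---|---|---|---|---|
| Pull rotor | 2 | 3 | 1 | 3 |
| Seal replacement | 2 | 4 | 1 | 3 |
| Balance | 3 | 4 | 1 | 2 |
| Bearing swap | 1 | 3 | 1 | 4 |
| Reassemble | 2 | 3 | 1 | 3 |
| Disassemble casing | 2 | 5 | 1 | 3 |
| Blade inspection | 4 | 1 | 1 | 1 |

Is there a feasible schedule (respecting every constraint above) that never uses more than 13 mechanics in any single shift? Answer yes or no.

yes

Schedule Pull rotor@1, Seal replacement@1, Balance@1, Bearing swap@4, Reassemble@3, Disassemble casing@3, Blade inspection@1: s1:12  s2:12  s3:13  s4:12 — peak 13 ≤ 13.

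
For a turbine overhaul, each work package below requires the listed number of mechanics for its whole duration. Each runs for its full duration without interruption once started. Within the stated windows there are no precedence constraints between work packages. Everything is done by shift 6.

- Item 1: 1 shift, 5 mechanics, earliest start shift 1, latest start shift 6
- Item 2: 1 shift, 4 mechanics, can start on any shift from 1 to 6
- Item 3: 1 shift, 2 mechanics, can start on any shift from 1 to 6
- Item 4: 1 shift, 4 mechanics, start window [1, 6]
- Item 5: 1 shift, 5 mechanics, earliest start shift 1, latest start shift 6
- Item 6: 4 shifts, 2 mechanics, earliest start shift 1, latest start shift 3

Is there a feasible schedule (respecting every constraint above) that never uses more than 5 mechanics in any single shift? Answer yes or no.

The minimum achievable peak is 6; 5 < 6, so no feasible schedule stays within the cap.

no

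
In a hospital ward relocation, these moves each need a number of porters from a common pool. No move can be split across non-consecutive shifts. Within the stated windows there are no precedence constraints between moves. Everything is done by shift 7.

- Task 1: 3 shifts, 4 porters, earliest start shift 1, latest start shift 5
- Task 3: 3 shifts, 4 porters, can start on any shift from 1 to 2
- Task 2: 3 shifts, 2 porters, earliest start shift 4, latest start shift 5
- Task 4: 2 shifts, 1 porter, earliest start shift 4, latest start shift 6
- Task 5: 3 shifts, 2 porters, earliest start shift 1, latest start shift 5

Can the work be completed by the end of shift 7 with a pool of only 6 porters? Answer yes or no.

no

The minimum achievable peak is 7; 6 < 7, so no feasible schedule stays within the cap.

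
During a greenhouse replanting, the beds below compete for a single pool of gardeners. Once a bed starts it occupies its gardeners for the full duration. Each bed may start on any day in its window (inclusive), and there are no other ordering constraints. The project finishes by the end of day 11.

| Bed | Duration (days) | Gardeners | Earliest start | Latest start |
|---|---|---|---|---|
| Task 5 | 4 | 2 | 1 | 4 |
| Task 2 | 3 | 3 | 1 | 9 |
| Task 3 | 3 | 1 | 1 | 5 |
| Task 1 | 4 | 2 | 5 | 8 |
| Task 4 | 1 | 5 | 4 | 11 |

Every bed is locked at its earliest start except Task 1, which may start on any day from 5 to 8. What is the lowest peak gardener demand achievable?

7

Task 1@5: d1:6  d2:6  d3:6  d4:7  d5:2  d6:2  d7:2  d8:2  d9:0  d10:0  d11:0 → peak 7
Task 1@6: d1:6  d2:6  d3:6  d4:7  d5:0  d6:2  d7:2  d8:2  d9:2  d10:0  d11:0 → peak 7
Task 1@7: d1:6  d2:6  d3:6  d4:7  d5:0  d6:0  d7:2  d8:2  d9:2  d10:2  d11:0 → peak 7
Task 1@8: d1:6  d2:6  d3:6  d4:7  d5:0  d6:0  d7:0  d8:2  d9:2  d10:2  d11:2 → peak 7
Best is Task 1@5, peak 7.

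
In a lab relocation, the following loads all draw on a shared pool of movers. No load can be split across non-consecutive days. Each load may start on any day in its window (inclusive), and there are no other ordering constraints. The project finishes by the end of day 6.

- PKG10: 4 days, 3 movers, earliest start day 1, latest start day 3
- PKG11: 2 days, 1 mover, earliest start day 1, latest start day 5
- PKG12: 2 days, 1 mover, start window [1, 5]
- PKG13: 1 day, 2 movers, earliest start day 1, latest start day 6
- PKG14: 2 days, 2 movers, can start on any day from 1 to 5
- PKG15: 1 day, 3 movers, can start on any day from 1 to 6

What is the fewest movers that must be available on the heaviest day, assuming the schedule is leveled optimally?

5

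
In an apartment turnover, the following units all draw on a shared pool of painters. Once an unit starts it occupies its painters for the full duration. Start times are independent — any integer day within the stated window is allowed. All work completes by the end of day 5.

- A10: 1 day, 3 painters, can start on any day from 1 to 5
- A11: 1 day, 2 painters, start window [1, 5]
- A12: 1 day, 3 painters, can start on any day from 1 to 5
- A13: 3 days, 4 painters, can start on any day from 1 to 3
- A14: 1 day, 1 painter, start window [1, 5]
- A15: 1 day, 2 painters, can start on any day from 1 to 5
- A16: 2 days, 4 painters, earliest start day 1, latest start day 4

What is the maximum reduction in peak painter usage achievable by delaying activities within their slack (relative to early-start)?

12

Early-start peak: d1:19  d2:8  d3:4  d4:0  d5:0 ⇒ 19.
Leveled (A10@1, A11@2, A12@3, A13@1, A14@2, A15@4, A16@4): d1:7  d2:7  d3:7  d4:6  d5:4 ⇒ 7.
Reduction 19 − 7 = 12.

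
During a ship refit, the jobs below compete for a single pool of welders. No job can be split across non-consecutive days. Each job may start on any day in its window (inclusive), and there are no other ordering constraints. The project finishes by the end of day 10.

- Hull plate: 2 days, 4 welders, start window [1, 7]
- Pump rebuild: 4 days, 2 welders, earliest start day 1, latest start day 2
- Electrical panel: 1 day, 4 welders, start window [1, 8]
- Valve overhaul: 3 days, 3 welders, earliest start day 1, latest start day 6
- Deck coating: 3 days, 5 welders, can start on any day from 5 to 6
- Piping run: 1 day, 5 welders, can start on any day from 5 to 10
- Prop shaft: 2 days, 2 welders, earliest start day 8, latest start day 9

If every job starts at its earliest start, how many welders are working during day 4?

At early start, day 4 has: Pump rebuild.
Demand: 2 = 2.

2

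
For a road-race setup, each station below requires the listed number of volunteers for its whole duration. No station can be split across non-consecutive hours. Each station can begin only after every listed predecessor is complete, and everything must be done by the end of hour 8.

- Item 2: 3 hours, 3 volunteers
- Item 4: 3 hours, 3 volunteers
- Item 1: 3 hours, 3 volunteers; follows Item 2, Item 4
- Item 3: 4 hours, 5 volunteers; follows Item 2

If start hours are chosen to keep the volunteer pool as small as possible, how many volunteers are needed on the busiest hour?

Schedule Item 2@1, Item 4@1, Item 1@4, Item 3@4: h1:6  h2:6  h3:6  h4:8  h5:8  h6:8  h7:5  h8:0 — peak 8.
No arrangement of the 17 feasible schedules does better.

8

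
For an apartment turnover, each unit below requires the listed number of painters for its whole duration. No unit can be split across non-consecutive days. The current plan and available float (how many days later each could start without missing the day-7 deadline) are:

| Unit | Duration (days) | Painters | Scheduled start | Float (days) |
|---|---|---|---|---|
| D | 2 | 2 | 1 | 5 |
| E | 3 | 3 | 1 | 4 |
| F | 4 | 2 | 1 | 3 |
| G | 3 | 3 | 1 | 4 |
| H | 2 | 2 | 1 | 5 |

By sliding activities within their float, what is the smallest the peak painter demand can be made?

5

Early-start (D@1, E@1, F@1, G@1, H@1) gives peak 12: d1:12  d2:12  d3:8  d4:2  d5:0  d6:0  d7:0.
Shift F→4, G→5, H→3.
Schedule D@1, E@1, F@4, G@5, H@3: d1:5  d2:5  d3:5  d4:4  d5:5  d6:5  d7:5 — peak 5.
Total painter-days = 34 over 7 days ⇒ peak ≥ ⌈34/7⌉ = 5, so 5 is optimal.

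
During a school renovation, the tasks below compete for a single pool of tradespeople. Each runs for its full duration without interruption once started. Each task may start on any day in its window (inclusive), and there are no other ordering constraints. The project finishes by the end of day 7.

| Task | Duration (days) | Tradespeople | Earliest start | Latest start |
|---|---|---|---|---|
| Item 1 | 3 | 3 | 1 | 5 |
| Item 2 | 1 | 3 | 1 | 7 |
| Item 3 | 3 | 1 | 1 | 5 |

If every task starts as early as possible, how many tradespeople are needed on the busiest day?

7

Early-start schedule: Item 1@1, Item 2@1, Item 3@1.
Load per day: day 1: 7, day 2: 4, day 3: 4, day 4: 0, day 5: 0, day 6: 0, day 7: 0.
Peak is 7.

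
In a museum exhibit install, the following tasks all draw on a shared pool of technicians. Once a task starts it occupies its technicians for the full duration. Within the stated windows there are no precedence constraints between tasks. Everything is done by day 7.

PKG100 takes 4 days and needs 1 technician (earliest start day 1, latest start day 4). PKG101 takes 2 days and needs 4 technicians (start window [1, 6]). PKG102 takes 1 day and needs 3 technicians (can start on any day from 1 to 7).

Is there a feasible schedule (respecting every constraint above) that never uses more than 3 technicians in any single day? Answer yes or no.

no

The minimum achievable peak is 4; 3 < 4, so no feasible schedule stays within the cap.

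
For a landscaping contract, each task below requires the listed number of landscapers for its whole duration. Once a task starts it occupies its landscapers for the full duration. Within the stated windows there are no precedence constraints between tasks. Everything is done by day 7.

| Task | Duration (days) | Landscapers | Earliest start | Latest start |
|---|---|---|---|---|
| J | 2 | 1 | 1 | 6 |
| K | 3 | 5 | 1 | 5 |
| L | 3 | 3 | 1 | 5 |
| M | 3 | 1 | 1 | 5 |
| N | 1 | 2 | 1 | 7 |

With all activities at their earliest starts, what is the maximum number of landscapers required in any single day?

Early-start schedule: J@1, K@1, L@1, M@1, N@1.
Load per day: day 1: 12, day 2: 10, day 3: 9, day 4: 0, day 5: 0, day 6: 0, day 7: 0.
Peak is 12.

12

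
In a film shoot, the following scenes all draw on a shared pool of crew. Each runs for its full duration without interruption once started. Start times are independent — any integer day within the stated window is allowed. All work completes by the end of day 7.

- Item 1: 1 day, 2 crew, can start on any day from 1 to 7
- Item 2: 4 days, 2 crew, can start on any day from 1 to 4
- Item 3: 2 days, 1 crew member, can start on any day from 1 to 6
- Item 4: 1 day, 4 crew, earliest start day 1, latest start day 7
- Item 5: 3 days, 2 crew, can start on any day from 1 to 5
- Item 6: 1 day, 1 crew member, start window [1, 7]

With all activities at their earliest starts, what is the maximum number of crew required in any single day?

Early-start schedule: Item 1@1, Item 2@1, Item 3@1, Item 4@1, Item 5@1, Item 6@1.
Load per day: day 1: 12, day 2: 5, day 3: 4, day 4: 2, day 5: 0, day 6: 0, day 7: 0.
Peak is 12.

12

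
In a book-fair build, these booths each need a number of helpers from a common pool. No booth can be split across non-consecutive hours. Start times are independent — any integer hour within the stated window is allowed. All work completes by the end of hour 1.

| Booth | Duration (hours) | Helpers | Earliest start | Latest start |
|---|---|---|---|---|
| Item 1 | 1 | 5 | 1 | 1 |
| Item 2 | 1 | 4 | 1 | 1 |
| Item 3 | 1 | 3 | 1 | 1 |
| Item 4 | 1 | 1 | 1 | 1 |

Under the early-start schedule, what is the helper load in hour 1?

At early start, hour 1 has: Item 1, Item 2, Item 3, Item 4.
Demand: 5 + 4 + 3 + 1 = 13.

13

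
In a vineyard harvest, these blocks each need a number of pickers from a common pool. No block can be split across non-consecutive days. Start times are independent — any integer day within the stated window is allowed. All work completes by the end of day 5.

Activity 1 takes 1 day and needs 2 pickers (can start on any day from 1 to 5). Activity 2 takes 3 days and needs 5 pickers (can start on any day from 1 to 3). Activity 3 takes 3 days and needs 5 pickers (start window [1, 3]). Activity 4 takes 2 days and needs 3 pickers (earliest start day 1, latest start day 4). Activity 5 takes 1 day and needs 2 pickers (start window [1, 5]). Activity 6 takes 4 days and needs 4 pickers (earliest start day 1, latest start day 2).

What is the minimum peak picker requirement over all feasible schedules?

14

Early-start (Activity 1@1, Activity 2@1, Activity 3@1, Activity 4@1, Activity 5@1, Activity 6@1) gives peak 21: d1:21  d2:17  d3:14  d4:4  d5:0.
Shift Activity 4→4, Activity 6→2.
Schedule Activity 1@1, Activity 2@1, Activity 3@1, Activity 4@4, Activity 5@1, Activity 6@2: d1:14  d2:14  d3:14  d4:7  d5:7 — peak 14.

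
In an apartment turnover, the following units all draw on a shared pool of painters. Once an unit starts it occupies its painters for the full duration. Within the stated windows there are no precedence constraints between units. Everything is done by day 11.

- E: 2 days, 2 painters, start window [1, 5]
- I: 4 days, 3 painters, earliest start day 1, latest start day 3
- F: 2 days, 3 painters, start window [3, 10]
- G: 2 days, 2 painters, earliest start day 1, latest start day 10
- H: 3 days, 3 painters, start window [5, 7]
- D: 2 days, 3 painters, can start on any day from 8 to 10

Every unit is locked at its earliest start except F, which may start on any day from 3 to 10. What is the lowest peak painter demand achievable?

7

F@3: d1:7  d2:7  d3:6  d4:6  d5:3  d6:3  d7:3  d8:3  d9:3  d10:0  d11:0 → peak 7
F@4: d1:7  d2:7  d3:3  d4:6  d5:6  d6:3  d7:3  d8:3  d9:3  d10:0  d11:0 → peak 7
F@5: d1:7  d2:7  d3:3  d4:3  d5:6  d6:6  d7:3  d8:3  d9:3  d10:0  d11:0 → peak 7
F@6: d1:7  d2:7  d3:3  d4:3  d5:3  d6:6  d7:6  d8:3  d9:3  d10:0  d11:0 → peak 7
F@7: d1:7  d2:7  d3:3  d4:3  d5:3  d6:3  d7:6  d8:6  d9:3  d10:0  d11:0 → peak 7
F@8: d1:7  d2:7  d3:3  d4:3  d5:3  d6:3  d7:3  d8:6  d9:6  d10:0  d11:0 → peak 7
F@9: d1:7  d2:7  d3:3  d4:3  d5:3  d6:3  d7:3  d8:3  d9:6  d10:3  d11:0 → peak 7
F@10: d1:7  d2:7  d3:3  d4:3  d5:3  d6:3  d7:3  d8:3  d9:3  d10:3  d11:3 → peak 7
Best is F@3, peak 7.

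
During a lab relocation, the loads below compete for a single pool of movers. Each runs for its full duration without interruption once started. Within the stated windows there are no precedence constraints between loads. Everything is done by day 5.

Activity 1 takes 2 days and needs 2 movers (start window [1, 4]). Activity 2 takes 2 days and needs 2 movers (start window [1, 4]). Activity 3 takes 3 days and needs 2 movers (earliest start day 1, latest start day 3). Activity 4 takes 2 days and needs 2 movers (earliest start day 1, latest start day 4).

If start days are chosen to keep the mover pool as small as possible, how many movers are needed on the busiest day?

4

Early-start (Activity 1@1, Activity 2@1, Activity 3@1, Activity 4@1) gives peak 8: d1:8  d2:8  d3:2  d4:0  d5:0.
Shift Activity 3→3, Activity 4→3.
Schedule Activity 1@1, Activity 2@1, Activity 3@3, Activity 4@3: d1:4  d2:4  d3:4  d4:4  d5:2 — peak 4.
Total mover-days = 18 over 5 days ⇒ peak ≥ ⌈18/5⌉ = 4, so 4 is optimal.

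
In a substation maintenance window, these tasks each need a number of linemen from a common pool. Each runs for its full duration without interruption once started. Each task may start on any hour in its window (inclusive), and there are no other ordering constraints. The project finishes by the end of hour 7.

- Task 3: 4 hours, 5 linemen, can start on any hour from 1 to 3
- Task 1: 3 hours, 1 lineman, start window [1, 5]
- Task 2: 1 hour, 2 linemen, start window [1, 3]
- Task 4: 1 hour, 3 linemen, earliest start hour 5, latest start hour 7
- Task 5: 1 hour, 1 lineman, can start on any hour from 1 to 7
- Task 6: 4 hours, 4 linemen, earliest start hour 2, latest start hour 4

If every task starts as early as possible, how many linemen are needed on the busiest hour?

10

Early-start schedule: Task 3@1, Task 1@1, Task 2@1, Task 4@5, Task 5@1, Task 6@2.
Load per hour: hour 1: 9, hour 2: 10, hour 3: 10, hour 4: 9, hour 5: 7, hour 6: 0, hour 7: 0.
Peak is 10.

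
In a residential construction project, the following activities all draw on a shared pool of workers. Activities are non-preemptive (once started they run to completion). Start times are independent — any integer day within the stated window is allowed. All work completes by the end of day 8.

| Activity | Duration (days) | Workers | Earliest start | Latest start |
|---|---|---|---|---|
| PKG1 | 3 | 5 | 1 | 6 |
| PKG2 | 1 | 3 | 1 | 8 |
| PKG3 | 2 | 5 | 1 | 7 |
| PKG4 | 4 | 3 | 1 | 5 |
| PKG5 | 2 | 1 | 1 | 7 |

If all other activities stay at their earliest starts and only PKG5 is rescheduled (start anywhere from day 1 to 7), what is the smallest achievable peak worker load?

PKG5@1: d1:17  d2:14  d3:8  d4:3  d5:0  d6:0  d7:0  d8:0 → peak 17
PKG5@2: d1:16  d2:14  d3:9  d4:3  d5:0  d6:0  d7:0  d8:0 → peak 16
PKG5@3: d1:16  d2:13  d3:9  d4:4  d5:0  d6:0  d7:0  d8:0 → peak 16
PKG5@4: d1:16  d2:13  d3:8  d4:4  d5:1  d6:0  d7:0  d8:0 → peak 16
PKG5@5: d1:16  d2:13  d3:8  d4:3  d5:1  d6:1  d7:0  d8:0 → peak 16
PKG5@6: d1:16  d2:13  d3:8  d4:3  d5:0  d6:1  d7:1  d8:0 → peak 16
PKG5@7: d1:16  d2:13  d3:8  d4:3  d5:0  d6:0  d7:1  d8:1 → peak 16
Best is PKG5@2, peak 16.

16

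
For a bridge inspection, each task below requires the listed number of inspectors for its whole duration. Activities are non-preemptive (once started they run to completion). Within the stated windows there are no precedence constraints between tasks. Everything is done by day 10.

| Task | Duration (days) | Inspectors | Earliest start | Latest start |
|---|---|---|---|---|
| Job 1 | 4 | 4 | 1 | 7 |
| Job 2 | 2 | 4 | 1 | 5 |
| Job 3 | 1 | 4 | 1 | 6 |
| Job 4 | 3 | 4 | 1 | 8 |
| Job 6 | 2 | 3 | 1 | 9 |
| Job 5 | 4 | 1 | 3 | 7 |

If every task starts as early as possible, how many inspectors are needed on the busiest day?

19

Early-start schedule: Job 1@1, Job 2@1, Job 3@1, Job 4@1, Job 6@1, Job 5@3.
Load per day: day 1: 19, day 2: 15, day 3: 9, day 4: 5, day 5: 1, day 6: 1, day 7: 0, day 8: 0, day 9: 0, day 10: 0.
Peak is 19.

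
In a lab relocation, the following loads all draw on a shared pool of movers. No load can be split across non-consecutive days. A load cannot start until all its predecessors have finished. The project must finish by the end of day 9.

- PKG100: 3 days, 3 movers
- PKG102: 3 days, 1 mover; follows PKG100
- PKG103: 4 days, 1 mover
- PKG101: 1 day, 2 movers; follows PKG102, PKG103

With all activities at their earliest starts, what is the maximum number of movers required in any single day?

4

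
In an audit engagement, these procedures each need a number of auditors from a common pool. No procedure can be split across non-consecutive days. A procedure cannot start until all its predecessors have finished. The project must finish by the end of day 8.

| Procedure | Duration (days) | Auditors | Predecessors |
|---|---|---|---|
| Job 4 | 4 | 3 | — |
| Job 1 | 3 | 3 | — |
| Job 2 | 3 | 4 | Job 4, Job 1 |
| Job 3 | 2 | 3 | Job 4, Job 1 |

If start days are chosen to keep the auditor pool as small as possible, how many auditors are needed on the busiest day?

Schedule Job 4@1, Job 1@1, Job 2@5, Job 3@5: d1:6  d2:6  d3:6  d4:3  d5:7  d6:7  d7:4  d8:0 — peak 7.
No arrangement of the 20 feasible schedules does better.

7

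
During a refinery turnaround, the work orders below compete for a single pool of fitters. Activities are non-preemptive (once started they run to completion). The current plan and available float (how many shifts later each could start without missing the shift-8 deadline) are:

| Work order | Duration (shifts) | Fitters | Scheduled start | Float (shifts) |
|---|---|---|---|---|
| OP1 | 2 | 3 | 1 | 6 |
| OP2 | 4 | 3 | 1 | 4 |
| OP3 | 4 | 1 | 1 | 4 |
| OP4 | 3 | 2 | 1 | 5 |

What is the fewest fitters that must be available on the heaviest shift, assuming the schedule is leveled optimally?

Early-start (OP1@1, OP2@1, OP3@1, OP4@1) gives peak 9: s1:9  s2:9  s3:6  s4:4  s5:0  s6:0  s7:0  s8:0.
Shift OP2→3, OP4→5.
Schedule OP1@1, OP2@3, OP3@1, OP4@5: s1:4  s2:4  s3:4  s4:4  s5:5  s6:5  s7:2  s8:0 — peak 5.

5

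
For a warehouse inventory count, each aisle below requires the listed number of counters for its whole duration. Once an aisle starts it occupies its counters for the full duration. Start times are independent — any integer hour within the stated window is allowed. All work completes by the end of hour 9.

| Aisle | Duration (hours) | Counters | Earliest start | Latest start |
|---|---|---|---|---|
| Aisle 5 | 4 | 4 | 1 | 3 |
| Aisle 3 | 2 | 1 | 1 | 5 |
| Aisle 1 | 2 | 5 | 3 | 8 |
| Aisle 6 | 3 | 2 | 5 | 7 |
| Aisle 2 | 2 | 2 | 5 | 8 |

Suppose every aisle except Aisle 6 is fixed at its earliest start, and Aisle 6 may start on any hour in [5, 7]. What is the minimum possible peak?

9

Aisle 6@5: h1:5  h2:5  h3:9  h4:9  h5:4  h6:4  h7:2  h8:0  h9:0 → peak 9
Aisle 6@6: h1:5  h2:5  h3:9  h4:9  h5:2  h6:4  h7:2  h8:2  h9:0 → peak 9
Aisle 6@7: h1:5  h2:5  h3:9  h4:9  h5:2  h6:2  h7:2  h8:2  h9:2 → peak 9
Best is Aisle 6@5, peak 9.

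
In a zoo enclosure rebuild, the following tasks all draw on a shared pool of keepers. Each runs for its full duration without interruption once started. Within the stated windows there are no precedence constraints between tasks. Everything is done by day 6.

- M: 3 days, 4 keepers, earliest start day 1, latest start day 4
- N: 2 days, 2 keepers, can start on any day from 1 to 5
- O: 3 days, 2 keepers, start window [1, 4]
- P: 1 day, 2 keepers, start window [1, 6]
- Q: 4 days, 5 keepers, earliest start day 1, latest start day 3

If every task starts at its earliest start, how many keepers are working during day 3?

At early start, day 3 has: M, O, Q.
Demand: 4 + 2 + 5 = 11.

11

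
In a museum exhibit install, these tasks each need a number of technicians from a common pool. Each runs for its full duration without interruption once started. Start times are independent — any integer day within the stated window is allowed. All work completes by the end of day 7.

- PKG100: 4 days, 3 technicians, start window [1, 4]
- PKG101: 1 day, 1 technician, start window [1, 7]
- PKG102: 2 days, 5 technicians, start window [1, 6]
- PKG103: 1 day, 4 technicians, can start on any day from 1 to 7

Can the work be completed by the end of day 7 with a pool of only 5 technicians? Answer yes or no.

yes

Schedule PKG100@1, PKG101@1, PKG102@5, PKG103@7: d1:4  d2:3  d3:3  d4:3  d5:5  d6:5  d7:4 — peak 5 ≤ 5.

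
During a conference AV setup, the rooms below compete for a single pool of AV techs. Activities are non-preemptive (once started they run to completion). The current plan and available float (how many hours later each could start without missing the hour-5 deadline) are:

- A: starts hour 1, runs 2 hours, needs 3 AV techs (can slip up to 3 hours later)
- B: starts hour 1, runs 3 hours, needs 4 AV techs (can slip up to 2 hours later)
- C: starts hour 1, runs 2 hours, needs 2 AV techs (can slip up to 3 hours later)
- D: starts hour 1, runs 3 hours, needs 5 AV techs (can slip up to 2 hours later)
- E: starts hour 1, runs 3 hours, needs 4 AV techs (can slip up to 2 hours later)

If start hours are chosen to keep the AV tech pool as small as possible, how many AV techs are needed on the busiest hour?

13

Early-start (A@1, B@1, C@1, D@1, E@1) gives peak 18: h1:18  h2:18  h3:13  h4:0  h5:0.
Shift D→3.
Schedule A@1, B@1, C@1, D@3, E@1: h1:13  h2:13  h3:13  h4:5  h5:5 — peak 13.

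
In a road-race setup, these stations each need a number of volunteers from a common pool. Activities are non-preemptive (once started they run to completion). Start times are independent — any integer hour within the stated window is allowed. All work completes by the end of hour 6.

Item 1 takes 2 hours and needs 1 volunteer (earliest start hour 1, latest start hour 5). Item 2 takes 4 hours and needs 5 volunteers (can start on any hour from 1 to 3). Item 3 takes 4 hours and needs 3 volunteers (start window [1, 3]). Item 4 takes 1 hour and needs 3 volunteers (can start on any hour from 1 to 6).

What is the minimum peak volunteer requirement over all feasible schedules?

8

Early-start (Item 1@1, Item 2@1, Item 3@1, Item 4@1) gives peak 12: h1:12  h2:9  h3:8  h4:8  h5:0  h6:0.
Shift Item 3→3, Item 4→5.
Schedule Item 1@1, Item 2@1, Item 3@3, Item 4@5: h1:6  h2:6  h3:8  h4:8  h5:6  h6:3 — peak 8.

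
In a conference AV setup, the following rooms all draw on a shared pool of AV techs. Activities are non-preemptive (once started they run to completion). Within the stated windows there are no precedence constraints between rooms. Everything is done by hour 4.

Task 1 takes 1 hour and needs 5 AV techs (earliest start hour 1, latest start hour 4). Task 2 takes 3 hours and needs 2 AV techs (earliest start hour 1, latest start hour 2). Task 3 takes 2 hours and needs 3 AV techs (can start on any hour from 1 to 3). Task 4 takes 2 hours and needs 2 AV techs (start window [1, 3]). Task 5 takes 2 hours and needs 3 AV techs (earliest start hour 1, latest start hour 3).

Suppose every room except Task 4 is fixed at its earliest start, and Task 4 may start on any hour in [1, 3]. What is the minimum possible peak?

13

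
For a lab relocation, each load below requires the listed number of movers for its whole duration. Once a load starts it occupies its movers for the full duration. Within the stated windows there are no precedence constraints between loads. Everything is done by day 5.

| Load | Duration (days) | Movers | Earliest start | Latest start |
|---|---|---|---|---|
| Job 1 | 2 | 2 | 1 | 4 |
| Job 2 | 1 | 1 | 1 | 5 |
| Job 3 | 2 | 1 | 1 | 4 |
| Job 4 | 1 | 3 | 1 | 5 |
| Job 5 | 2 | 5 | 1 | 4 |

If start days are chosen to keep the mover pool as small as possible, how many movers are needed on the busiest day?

Early-start (Job 1@1, Job 2@1, Job 3@1, Job 4@1, Job 5@1) gives peak 12: d1:12  d2:8  d3:0  d4:0  d5:0.
Shift Job 4→3, Job 5→4.
Schedule Job 1@1, Job 2@1, Job 3@1, Job 4@3, Job 5@4: d1:4  d2:3  d3:3  d4:5  d5:5 — peak 5.

5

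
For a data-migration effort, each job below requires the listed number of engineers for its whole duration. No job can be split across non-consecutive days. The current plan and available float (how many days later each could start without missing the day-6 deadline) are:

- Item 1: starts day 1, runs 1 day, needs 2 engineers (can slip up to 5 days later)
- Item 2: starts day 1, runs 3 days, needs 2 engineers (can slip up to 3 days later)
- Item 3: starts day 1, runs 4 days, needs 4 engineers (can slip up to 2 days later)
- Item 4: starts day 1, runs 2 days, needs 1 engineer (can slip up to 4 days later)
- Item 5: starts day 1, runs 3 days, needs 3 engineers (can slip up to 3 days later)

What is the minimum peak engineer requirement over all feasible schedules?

7

Early-start (Item 1@1, Item 2@1, Item 3@1, Item 4@1, Item 5@1) gives peak 12: d1:12  d2:10  d3:9  d4:4  d5:0  d6:0.
Shift Item 3→2, Item 5→4.
Schedule Item 1@1, Item 2@1, Item 3@2, Item 4@1, Item 5@4: d1:5  d2:7  d3:6  d4:7  d5:7  d6:3 — peak 7.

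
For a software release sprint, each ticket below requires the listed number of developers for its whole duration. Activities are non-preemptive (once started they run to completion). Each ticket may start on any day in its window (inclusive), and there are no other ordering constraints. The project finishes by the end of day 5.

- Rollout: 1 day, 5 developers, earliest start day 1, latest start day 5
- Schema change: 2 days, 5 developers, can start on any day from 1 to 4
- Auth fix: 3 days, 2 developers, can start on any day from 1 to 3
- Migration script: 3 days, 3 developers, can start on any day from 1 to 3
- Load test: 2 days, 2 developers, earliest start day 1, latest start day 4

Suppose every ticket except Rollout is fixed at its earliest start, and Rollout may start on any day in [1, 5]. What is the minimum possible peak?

12

Rollout@1: d1:17  d2:12  d3:5  d4:0  d5:0 → peak 17
Rollout@2: d1:12  d2:17  d3:5  d4:0  d5:0 → peak 17
Rollout@3: d1:12  d2:12  d3:10  d4:0  d5:0 → peak 12
Rollout@4: d1:12  d2:12  d3:5  d4:5  d5:0 → peak 12
Rollout@5: d1:12  d2:12  d3:5  d4:0  d5:5 → peak 12
Best is Rollout@3, peak 12.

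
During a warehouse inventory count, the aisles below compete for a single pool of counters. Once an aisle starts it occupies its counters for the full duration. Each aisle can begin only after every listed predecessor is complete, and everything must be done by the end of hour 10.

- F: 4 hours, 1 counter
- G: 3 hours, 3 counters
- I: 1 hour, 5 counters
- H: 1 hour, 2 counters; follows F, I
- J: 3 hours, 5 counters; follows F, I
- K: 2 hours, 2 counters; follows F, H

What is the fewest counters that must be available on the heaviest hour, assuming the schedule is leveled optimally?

Early-start (F@1, G@1, I@1, H@5, J@5, K@6) gives peak 9: h1:9  h2:4  h3:4  h4:1  h5:7  h6:7  h7:7  h8:0  h9:0  h10:0.
Shift I→4, J→6, K→9.
Schedule F@1, G@1, I@4, H@5, J@6, K@9: h1:4  h2:4  h3:4  h4:6  h5:2  h6:5  h7:5  h8:5  h9:2  h10:2 — peak 6.

6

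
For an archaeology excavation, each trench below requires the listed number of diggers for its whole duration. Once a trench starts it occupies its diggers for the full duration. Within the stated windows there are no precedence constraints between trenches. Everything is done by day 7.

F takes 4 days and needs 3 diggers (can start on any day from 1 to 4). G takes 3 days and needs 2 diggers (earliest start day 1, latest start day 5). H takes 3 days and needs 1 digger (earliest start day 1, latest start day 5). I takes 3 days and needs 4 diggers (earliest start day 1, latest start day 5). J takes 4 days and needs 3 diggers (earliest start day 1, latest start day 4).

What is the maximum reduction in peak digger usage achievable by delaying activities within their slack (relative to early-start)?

6

Early-start peak: d1:13  d2:13  d3:13  d4:6  d5:0  d6:0  d7:0 ⇒ 13.
Leveled (F@1, G@1, H@1, I@5, J@4): d1:6  d2:6  d3:6  d4:6  d5:7  d6:7  d7:7 ⇒ 7.
Reduction 13 − 7 = 6.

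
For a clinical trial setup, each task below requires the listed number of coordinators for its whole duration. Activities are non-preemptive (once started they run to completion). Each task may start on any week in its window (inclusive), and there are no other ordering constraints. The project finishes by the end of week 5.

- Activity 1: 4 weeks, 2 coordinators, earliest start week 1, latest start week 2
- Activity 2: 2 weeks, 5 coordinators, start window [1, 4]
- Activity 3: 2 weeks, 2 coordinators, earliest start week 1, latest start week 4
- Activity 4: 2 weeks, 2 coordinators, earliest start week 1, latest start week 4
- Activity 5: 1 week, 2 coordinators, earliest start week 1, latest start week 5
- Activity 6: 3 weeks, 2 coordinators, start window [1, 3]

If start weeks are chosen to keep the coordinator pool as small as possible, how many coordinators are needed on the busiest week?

8

Early-start (Activity 1@1, Activity 2@1, Activity 3@1, Activity 4@1, Activity 5@1, Activity 6@1) gives peak 15: w1:15  w2:13  w3:4  w4:2  w5:0.
Shift Activity 3→3, Activity 4→3, Activity 5→5, Activity 6→3.
Schedule Activity 1@1, Activity 2@1, Activity 3@3, Activity 4@3, Activity 5@5, Activity 6@3: w1:7  w2:7  w3:8  w4:8  w5:4 — peak 8.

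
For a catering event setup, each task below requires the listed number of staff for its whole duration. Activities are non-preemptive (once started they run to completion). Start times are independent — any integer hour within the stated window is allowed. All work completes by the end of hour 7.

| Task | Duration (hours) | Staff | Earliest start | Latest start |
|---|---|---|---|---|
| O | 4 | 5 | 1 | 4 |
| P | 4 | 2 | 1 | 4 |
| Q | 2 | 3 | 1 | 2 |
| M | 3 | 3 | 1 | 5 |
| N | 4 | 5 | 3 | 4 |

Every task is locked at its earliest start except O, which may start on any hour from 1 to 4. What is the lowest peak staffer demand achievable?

O@1: h1:13  h2:13  h3:15  h4:12  h5:5  h6:5  h7:0 → peak 15
O@2: h1:8  h2:13  h3:15  h4:12  h5:10  h6:5  h7:0 → peak 15
O@3: h1:8  h2:8  h3:15  h4:12  h5:10  h6:10  h7:0 → peak 15
O@4: h1:8  h2:8  h3:10  h4:12  h5:10  h6:10  h7:5 → peak 12
Best is O@4, peak 12.

12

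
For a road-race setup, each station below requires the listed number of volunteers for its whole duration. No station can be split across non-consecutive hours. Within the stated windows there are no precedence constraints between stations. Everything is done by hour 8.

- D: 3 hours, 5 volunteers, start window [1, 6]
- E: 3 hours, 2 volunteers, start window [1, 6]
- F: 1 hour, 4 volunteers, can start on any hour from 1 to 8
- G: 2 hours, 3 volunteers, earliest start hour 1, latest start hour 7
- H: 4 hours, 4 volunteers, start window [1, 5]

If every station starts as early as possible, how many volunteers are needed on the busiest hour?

18

Early-start schedule: D@1, E@1, F@1, G@1, H@1.
Load per hour: hour 1: 18, hour 2: 14, hour 3: 11, hour 4: 4, hour 5: 0, hour 6: 0, hour 7: 0, hour 8: 0.
Peak is 18.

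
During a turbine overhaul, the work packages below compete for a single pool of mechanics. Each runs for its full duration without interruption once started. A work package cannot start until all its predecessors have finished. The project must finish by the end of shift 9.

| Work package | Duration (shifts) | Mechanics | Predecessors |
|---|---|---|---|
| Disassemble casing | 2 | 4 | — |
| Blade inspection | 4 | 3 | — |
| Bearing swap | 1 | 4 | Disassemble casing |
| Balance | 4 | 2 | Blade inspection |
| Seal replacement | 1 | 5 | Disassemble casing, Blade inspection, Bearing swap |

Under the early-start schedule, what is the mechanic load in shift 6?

2

At early start, shift 6 has: Balance.
Demand: 2 = 2.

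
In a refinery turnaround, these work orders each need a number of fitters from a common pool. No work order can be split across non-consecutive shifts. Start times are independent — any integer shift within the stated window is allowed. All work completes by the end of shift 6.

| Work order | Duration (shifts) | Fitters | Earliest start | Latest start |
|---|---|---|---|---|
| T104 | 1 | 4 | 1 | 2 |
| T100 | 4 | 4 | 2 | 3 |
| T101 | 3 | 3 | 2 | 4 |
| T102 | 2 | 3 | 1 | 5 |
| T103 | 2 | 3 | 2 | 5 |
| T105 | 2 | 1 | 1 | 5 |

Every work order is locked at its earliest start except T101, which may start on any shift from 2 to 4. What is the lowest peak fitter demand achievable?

T101@2: s1:8  s2:14  s3:10  s4:7  s5:4  s6:0 → peak 14
T101@3: s1:8  s2:11  s3:10  s4:7  s5:7  s6:0 → peak 11
T101@4: s1:8  s2:11  s3:7  s4:7  s5:7  s6:3 → peak 11
Best is T101@3, peak 11.

11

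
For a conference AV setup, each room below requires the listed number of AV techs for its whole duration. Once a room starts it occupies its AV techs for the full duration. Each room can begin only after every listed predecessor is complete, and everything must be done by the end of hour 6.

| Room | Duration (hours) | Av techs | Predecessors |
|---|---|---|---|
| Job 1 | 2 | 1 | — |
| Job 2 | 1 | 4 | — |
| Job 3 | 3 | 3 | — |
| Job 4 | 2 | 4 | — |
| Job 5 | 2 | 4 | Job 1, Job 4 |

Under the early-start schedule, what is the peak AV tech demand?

Early-start schedule: Job 1@1, Job 2@1, Job 3@1, Job 4@1, Job 5@3.
Load per hour: hour 1: 12, hour 2: 8, hour 3: 7, hour 4: 4, hour 5: 0, hour 6: 0.
Peak is 12.

12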